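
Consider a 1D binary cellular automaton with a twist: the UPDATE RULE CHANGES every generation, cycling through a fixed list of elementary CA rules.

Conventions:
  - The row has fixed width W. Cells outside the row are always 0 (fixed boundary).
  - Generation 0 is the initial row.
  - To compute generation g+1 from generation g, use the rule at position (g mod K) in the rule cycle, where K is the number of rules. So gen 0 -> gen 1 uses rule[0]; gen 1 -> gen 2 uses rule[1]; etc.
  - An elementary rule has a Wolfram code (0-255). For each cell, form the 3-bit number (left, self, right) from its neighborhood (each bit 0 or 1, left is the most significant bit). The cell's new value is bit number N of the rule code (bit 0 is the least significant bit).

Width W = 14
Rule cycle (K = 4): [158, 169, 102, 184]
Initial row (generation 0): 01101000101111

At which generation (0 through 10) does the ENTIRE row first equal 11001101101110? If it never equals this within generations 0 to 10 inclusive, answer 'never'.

Answer: 1

Derivation:
Gen 0: 01101000101111
Gen 1 (rule 158): 11001101101110
Gen 2 (rule 169): 10001011011100
Gen 3 (rule 102): 10011101100100
Gen 4 (rule 184): 01011011010010
Gen 5 (rule 158): 11010010011111
Gen 6 (rule 169): 10100000011110
Gen 7 (rule 102): 11100000100010
Gen 8 (rule 184): 11010000010001
Gen 9 (rule 158): 10011000111011
Gen 10 (rule 169): 00010010110110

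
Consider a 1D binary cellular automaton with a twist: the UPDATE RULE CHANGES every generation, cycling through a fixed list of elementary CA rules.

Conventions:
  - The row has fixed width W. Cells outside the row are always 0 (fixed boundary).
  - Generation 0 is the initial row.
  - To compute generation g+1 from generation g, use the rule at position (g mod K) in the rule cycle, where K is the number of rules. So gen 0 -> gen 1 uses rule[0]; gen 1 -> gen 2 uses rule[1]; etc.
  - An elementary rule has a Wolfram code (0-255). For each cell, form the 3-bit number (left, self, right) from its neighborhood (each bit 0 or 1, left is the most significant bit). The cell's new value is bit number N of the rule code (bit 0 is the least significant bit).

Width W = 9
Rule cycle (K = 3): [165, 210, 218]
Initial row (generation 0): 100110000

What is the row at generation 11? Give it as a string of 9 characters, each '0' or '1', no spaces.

Answer: 011011111

Derivation:
Gen 0: 100110000
Gen 1 (rule 165): 100000111
Gen 2 (rule 210): 010001011
Gen 3 (rule 218): 101010011
Gen 4 (rule 165): 111110000
Gen 5 (rule 210): 011111000
Gen 6 (rule 218): 111111100
Gen 7 (rule 165): 011111001
Gen 8 (rule 210): 101111110
Gen 9 (rule 218): 001111111
Gen 10 (rule 165): 100111110
Gen 11 (rule 210): 011011111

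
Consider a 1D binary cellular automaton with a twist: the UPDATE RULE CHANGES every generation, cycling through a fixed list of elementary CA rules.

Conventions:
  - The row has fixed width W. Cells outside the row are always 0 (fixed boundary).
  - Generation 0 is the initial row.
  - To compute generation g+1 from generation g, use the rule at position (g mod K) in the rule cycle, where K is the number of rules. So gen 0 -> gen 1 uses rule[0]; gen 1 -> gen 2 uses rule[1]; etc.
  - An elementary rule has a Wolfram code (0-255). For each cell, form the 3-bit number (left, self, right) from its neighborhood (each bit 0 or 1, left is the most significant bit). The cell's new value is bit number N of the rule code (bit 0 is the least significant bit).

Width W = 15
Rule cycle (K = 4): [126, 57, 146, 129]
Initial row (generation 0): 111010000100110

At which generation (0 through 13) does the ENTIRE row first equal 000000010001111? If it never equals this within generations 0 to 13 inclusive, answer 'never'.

Answer: 4

Derivation:
Gen 0: 111010000100110
Gen 1 (rule 126): 101111001111111
Gen 2 (rule 57): 011000101000000
Gen 3 (rule 146): 100101000100000
Gen 4 (rule 129): 000000010001111
Gen 5 (rule 126): 000000111011001
Gen 6 (rule 57): 111110100110100
Gen 7 (rule 146): 011100011000010
Gen 8 (rule 129): 001001000011000
Gen 9 (rule 126): 011111100111100
Gen 10 (rule 57): 010000010100011
Gen 11 (rule 146): 101000100010100
Gen 12 (rule 129): 000010001000001
Gen 13 (rule 126): 000111011100011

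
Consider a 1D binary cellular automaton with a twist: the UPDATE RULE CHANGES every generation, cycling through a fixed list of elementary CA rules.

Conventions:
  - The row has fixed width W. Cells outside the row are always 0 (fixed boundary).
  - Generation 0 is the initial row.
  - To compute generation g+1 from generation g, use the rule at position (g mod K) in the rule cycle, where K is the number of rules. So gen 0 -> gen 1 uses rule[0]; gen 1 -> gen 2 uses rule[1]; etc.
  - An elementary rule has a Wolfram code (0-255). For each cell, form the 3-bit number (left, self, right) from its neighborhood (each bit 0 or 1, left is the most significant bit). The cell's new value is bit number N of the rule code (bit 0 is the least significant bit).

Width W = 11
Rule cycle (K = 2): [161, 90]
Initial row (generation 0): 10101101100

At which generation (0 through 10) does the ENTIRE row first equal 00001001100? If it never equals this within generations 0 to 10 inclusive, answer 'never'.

Gen 0: 10101101100
Gen 1 (rule 161): 01010010001
Gen 2 (rule 90): 10001101010
Gen 3 (rule 161): 00100010100
Gen 4 (rule 90): 01010100010
Gen 5 (rule 161): 00101001000
Gen 6 (rule 90): 01000110100
Gen 7 (rule 161): 00010001001
Gen 8 (rule 90): 00101010110
Gen 9 (rule 161): 10010101000
Gen 10 (rule 90): 01100000100

Answer: never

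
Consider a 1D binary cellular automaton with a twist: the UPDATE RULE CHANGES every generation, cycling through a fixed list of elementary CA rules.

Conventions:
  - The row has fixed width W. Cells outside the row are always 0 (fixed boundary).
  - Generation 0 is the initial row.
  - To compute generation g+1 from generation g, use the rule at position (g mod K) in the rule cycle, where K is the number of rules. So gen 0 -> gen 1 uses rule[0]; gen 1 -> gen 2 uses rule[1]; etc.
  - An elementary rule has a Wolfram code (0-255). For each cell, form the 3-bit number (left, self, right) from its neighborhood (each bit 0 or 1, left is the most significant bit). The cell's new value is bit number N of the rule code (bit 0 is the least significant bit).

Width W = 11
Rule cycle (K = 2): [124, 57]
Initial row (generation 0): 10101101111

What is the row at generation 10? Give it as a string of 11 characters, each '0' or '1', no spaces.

Answer: 10000110010

Derivation:
Gen 0: 10101101111
Gen 1 (rule 124): 11111111001
Gen 2 (rule 57): 10000000100
Gen 3 (rule 124): 11000000110
Gen 4 (rule 57): 10111110101
Gen 5 (rule 124): 11100011111
Gen 6 (rule 57): 10011010000
Gen 7 (rule 124): 11011111000
Gen 8 (rule 57): 10110000111
Gen 9 (rule 124): 11111000101
Gen 10 (rule 57): 10000110010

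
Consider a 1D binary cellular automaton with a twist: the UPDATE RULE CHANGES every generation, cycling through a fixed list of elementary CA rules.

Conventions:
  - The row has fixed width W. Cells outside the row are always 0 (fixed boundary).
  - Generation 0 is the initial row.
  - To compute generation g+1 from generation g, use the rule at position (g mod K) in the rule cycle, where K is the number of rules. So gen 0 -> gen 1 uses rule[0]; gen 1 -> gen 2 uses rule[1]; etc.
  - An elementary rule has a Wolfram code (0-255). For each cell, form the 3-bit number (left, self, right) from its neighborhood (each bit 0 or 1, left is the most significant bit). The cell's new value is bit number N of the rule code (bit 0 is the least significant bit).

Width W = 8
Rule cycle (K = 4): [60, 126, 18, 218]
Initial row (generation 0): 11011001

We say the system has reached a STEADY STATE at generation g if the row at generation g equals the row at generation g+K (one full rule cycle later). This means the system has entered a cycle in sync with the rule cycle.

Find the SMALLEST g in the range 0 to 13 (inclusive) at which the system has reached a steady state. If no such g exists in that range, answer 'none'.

Gen 0: 11011001
Gen 1 (rule 60): 10110101
Gen 2 (rule 126): 11111111
Gen 3 (rule 18): 00000000
Gen 4 (rule 218): 00000000
Gen 5 (rule 60): 00000000
Gen 6 (rule 126): 00000000
Gen 7 (rule 18): 00000000
Gen 8 (rule 218): 00000000
Gen 9 (rule 60): 00000000
Gen 10 (rule 126): 00000000
Gen 11 (rule 18): 00000000
Gen 12 (rule 218): 00000000
Gen 13 (rule 60): 00000000
Gen 14 (rule 126): 00000000
Gen 15 (rule 18): 00000000
Gen 16 (rule 218): 00000000
Gen 17 (rule 60): 00000000

Answer: 3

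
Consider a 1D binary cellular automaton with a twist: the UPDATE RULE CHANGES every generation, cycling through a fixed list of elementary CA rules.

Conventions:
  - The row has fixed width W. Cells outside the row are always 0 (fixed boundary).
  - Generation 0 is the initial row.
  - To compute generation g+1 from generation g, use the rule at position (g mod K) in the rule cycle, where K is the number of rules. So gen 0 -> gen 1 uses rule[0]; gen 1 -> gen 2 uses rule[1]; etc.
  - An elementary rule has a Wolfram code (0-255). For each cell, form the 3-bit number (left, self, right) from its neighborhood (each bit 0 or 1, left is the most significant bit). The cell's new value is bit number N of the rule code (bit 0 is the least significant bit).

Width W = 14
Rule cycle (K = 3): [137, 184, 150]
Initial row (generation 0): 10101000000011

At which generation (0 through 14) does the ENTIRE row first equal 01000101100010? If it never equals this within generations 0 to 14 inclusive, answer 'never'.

Answer: never

Derivation:
Gen 0: 10101000000011
Gen 1 (rule 137): 00000011111010
Gen 2 (rule 184): 00000011110101
Gen 3 (rule 150): 00000101100101
Gen 4 (rule 137): 11110001000000
Gen 5 (rule 184): 11101000100000
Gen 6 (rule 150): 01001101110000
Gen 7 (rule 137): 00001001100111
Gen 8 (rule 184): 00000101010110
Gen 9 (rule 150): 00001101010001
Gen 10 (rule 137): 11101000000100
Gen 11 (rule 184): 11010100000010
Gen 12 (rule 150): 00010110000111
Gen 13 (rule 137): 11000100110110
Gen 14 (rule 184): 10100010101101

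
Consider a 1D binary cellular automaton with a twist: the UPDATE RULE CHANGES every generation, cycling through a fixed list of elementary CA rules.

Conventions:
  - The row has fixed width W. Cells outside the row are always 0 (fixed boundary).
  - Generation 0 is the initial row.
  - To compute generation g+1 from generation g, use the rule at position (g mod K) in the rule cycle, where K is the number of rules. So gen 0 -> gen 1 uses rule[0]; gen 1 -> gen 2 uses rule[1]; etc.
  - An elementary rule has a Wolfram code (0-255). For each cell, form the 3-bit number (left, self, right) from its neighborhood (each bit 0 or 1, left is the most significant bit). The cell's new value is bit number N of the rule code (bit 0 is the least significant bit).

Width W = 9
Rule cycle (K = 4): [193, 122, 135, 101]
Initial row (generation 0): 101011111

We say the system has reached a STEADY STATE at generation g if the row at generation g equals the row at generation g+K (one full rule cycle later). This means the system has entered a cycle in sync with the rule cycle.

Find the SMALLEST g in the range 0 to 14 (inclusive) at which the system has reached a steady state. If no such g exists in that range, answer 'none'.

Gen 0: 101011111
Gen 1 (rule 193): 000001111
Gen 2 (rule 122): 000011001
Gen 3 (rule 135): 111100011
Gen 4 (rule 101): 000101001
Gen 5 (rule 193): 110000000
Gen 6 (rule 122): 111000000
Gen 7 (rule 135): 010011111
Gen 8 (rule 101): 010000001
Gen 9 (rule 193): 000111100
Gen 10 (rule 122): 001100110
Gen 11 (rule 135): 110001000
Gen 12 (rule 101): 010101011
Gen 13 (rule 193): 000000001
Gen 14 (rule 122): 000000010
Gen 15 (rule 135): 111111110
Gen 16 (rule 101): 000000010
Gen 17 (rule 193): 111111000
Gen 18 (rule 122): 100001100

Answer: none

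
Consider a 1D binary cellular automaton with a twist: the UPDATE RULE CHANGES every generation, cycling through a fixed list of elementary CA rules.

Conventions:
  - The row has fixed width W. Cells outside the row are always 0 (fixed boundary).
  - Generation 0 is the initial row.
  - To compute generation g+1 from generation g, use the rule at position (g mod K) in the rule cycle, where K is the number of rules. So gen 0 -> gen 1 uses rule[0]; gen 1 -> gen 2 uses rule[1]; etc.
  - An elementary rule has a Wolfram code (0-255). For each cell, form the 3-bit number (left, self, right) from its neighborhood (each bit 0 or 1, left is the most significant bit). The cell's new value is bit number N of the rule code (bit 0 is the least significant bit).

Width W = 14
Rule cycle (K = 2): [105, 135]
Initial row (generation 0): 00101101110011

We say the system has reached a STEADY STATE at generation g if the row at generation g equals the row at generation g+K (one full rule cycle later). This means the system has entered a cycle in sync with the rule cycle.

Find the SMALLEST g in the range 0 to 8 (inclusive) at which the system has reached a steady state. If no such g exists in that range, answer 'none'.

Gen 0: 00101101110011
Gen 1 (rule 105): 10011111010011
Gen 2 (rule 135): 10101110010100
Gen 3 (rule 105): 01011010001001
Gen 4 (rule 135): 11000010111011
Gen 5 (rule 105): 11011001101111
Gen 6 (rule 135): 00000010000110
Gen 7 (rule 105): 11111000110110
Gen 8 (rule 135): 01110011000000
Gen 9 (rule 105): 01010011011111
Gen 10 (rule 135): 11010100001110

Answer: none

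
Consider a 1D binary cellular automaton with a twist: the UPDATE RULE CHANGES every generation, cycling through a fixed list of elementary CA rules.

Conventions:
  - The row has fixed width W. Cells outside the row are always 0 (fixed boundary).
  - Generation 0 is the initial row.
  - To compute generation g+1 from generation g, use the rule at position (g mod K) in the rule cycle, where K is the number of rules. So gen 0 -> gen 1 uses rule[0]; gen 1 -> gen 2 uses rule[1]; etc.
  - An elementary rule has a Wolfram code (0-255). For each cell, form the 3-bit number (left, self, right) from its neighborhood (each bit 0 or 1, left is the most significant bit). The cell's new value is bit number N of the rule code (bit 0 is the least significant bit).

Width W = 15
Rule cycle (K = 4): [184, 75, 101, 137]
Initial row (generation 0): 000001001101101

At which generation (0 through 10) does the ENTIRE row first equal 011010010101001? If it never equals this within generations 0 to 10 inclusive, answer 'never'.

Gen 0: 000001001101101
Gen 1 (rule 184): 000000101011010
Gen 2 (rule 75): 111111000011000
Gen 3 (rule 101): 000001011001011
Gen 4 (rule 137): 111100010000010
Gen 5 (rule 184): 111010001000001
Gen 6 (rule 75): 101000110011110
Gen 7 (rule 101): 111010010000010
Gen 8 (rule 137): 110000000111000
Gen 9 (rule 184): 101000000110100
Gen 10 (rule 75): 000011111110001

Answer: never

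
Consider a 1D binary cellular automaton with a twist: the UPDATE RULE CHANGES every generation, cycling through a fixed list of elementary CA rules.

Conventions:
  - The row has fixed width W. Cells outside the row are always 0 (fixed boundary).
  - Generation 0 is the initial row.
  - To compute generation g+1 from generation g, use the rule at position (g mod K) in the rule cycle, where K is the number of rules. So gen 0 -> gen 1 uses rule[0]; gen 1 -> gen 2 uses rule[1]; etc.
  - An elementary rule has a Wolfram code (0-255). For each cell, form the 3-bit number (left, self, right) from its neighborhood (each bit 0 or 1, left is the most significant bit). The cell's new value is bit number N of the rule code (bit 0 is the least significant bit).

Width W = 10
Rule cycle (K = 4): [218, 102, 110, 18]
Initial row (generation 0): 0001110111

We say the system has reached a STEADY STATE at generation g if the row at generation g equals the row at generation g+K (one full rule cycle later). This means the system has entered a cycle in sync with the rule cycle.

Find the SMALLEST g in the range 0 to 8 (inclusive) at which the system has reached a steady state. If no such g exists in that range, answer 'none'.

Gen 0: 0001110111
Gen 1 (rule 218): 0011110111
Gen 2 (rule 102): 0100011001
Gen 3 (rule 110): 1100111011
Gen 4 (rule 18): 0011000000
Gen 5 (rule 218): 0111100000
Gen 6 (rule 102): 1000100000
Gen 7 (rule 110): 1001100000
Gen 8 (rule 18): 0110010000
Gen 9 (rule 218): 1111101000
Gen 10 (rule 102): 0000111000
Gen 11 (rule 110): 0001101000
Gen 12 (rule 18): 0010000100

Answer: none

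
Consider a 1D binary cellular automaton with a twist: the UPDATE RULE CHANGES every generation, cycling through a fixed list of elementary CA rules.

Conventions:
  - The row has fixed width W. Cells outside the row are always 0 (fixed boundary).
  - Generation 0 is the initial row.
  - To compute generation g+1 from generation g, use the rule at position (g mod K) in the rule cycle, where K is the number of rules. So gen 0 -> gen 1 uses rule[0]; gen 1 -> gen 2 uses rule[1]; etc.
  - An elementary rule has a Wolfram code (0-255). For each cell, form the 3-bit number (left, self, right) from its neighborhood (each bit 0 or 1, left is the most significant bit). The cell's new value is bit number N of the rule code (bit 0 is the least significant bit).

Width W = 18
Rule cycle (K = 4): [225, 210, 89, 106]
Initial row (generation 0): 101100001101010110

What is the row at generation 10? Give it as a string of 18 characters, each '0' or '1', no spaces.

Answer: 011111010000100100

Derivation:
Gen 0: 101100001101010110
Gen 1 (rule 225): 010101100110101010
Gen 2 (rule 210): 100000111010000001
Gen 3 (rule 89): 011110101001111100
Gen 4 (rule 106): 110011010011000100
Gen 5 (rule 225): 010001100001010001
Gen 6 (rule 210): 101010110010001010
Gen 7 (rule 89): 000000111001100001
Gen 8 (rule 106): 000001101011100010
Gen 9 (rule 225): 111100110101101000
Gen 10 (rule 210): 011111010000100100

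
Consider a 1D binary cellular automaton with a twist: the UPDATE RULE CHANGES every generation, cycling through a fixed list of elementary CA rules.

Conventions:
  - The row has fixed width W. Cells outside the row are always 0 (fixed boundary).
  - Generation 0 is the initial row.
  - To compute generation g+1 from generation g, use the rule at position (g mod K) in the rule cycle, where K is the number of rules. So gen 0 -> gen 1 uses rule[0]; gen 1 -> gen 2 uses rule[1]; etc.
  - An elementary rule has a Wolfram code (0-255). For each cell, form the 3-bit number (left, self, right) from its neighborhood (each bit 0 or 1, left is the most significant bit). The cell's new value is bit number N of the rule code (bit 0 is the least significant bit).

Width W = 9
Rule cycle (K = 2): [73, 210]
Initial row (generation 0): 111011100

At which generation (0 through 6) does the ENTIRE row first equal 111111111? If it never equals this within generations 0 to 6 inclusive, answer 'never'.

Gen 0: 111011100
Gen 1 (rule 73): 101010101
Gen 2 (rule 210): 000000000
Gen 3 (rule 73): 111111111
Gen 4 (rule 210): 011111111
Gen 5 (rule 73): 010000001
Gen 6 (rule 210): 101000010

Answer: 3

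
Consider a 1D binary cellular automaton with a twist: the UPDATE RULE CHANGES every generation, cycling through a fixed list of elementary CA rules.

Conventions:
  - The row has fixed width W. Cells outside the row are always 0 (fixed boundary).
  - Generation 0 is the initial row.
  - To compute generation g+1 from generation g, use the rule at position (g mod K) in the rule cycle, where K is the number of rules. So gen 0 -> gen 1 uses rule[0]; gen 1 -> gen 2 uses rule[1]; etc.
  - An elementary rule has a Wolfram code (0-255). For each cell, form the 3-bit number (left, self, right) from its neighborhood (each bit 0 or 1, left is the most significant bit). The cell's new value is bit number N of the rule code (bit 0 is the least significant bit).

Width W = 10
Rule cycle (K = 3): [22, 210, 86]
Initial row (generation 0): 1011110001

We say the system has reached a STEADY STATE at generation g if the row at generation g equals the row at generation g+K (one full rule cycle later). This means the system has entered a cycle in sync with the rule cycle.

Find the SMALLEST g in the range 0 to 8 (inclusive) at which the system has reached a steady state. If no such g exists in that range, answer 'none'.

Gen 0: 1011110001
Gen 1 (rule 22): 1000001011
Gen 2 (rule 210): 0100010001
Gen 3 (rule 86): 1110111011
Gen 4 (rule 22): 0000000000
Gen 5 (rule 210): 0000000000
Gen 6 (rule 86): 0000000000
Gen 7 (rule 22): 0000000000
Gen 8 (rule 210): 0000000000
Gen 9 (rule 86): 0000000000
Gen 10 (rule 22): 0000000000
Gen 11 (rule 210): 0000000000

Answer: 4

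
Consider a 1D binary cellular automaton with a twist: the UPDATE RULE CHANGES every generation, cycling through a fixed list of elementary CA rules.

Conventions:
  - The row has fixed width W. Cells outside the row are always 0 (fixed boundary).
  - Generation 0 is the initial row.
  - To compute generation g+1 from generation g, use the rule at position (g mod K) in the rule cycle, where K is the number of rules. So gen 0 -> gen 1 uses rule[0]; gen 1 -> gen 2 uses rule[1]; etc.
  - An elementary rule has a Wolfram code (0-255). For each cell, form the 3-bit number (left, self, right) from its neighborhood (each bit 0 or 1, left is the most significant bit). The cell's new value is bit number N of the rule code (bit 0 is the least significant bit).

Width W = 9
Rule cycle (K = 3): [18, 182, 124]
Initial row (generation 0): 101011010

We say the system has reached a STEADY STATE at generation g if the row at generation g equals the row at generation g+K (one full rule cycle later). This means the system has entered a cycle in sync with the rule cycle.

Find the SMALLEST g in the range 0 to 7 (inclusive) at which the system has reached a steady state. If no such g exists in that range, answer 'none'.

Answer: none

Derivation:
Gen 0: 101011010
Gen 1 (rule 18): 000000001
Gen 2 (rule 182): 000000011
Gen 3 (rule 124): 000000011
Gen 4 (rule 18): 000000100
Gen 5 (rule 182): 000001110
Gen 6 (rule 124): 000001011
Gen 7 (rule 18): 000010000
Gen 8 (rule 182): 000111000
Gen 9 (rule 124): 000101100
Gen 10 (rule 18): 001000010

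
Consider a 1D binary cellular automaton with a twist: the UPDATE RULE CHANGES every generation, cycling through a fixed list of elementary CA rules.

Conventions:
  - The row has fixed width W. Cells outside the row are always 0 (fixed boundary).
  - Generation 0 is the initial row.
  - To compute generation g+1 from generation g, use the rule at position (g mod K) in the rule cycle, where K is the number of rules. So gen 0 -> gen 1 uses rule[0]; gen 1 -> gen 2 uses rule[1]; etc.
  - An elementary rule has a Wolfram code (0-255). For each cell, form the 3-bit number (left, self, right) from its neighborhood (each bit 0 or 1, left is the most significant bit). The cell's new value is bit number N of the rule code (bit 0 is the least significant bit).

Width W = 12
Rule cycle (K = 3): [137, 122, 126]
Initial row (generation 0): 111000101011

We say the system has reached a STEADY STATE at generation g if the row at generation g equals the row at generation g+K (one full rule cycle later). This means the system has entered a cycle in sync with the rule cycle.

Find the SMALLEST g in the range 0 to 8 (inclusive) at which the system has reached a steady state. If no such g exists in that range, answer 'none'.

Gen 0: 111000101011
Gen 1 (rule 137): 110010000010
Gen 2 (rule 122): 111101000101
Gen 3 (rule 126): 100111101111
Gen 4 (rule 137): 000111001110
Gen 5 (rule 122): 001101111011
Gen 6 (rule 126): 011111001111
Gen 7 (rule 137): 011110001110
Gen 8 (rule 122): 110011011011
Gen 9 (rule 126): 111111111111
Gen 10 (rule 137): 111111111110
Gen 11 (rule 122): 100000000011

Answer: none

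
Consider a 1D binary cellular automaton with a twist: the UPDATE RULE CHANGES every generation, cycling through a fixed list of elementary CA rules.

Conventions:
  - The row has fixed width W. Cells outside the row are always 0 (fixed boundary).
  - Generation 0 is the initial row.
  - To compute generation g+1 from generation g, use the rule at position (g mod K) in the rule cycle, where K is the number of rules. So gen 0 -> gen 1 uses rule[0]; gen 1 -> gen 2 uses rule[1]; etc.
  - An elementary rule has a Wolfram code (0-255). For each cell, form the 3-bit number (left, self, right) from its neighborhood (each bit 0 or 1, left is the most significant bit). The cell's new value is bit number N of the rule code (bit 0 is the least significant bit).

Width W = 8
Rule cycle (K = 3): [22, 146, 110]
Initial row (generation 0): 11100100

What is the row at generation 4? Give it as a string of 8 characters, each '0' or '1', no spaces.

Gen 0: 11100100
Gen 1 (rule 22): 00011110
Gen 2 (rule 146): 00101101
Gen 3 (rule 110): 01111111
Gen 4 (rule 22): 10000000

Answer: 10000000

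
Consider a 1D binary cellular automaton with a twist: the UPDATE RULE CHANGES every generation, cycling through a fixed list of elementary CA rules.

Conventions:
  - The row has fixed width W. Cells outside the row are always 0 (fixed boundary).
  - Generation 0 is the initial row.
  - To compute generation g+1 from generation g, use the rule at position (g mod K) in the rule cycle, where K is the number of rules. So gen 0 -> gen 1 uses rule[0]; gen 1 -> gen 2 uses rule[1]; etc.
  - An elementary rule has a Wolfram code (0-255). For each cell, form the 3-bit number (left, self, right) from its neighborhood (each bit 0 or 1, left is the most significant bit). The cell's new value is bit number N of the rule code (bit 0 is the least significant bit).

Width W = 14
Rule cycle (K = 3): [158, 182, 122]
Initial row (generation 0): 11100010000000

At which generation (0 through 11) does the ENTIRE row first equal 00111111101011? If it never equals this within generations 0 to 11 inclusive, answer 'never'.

Gen 0: 11100010000000
Gen 1 (rule 158): 11010111000000
Gen 2 (rule 182): 00111010100000
Gen 3 (rule 122): 01101101010000
Gen 4 (rule 158): 11001001011000
Gen 5 (rule 182): 00111111100100
Gen 6 (rule 122): 01100000111010
Gen 7 (rule 158): 11010001110011
Gen 8 (rule 182): 00111010101100
Gen 9 (rule 122): 01101101011110
Gen 10 (rule 158): 11001001011101
Gen 11 (rule 182): 00111111101011

Answer: 11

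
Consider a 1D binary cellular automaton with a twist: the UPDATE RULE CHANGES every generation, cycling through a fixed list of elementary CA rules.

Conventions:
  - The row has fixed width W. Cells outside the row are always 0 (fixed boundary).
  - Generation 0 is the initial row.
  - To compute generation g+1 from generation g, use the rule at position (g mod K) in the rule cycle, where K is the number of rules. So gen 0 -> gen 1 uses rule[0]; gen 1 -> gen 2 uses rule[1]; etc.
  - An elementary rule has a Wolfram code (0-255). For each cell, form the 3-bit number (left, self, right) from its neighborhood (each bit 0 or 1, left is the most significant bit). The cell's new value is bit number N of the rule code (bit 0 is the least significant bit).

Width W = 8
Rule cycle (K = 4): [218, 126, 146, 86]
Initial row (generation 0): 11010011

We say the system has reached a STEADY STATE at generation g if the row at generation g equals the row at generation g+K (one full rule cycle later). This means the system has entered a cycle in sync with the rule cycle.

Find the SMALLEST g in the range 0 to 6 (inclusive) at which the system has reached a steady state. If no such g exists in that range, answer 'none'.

Gen 0: 11010011
Gen 1 (rule 218): 11001111
Gen 2 (rule 126): 11111001
Gen 3 (rule 146): 01110110
Gen 4 (rule 86): 10010011
Gen 5 (rule 218): 01101111
Gen 6 (rule 126): 11111001
Gen 7 (rule 146): 01110110
Gen 8 (rule 86): 10010011
Gen 9 (rule 218): 01101111
Gen 10 (rule 126): 11111001

Answer: 2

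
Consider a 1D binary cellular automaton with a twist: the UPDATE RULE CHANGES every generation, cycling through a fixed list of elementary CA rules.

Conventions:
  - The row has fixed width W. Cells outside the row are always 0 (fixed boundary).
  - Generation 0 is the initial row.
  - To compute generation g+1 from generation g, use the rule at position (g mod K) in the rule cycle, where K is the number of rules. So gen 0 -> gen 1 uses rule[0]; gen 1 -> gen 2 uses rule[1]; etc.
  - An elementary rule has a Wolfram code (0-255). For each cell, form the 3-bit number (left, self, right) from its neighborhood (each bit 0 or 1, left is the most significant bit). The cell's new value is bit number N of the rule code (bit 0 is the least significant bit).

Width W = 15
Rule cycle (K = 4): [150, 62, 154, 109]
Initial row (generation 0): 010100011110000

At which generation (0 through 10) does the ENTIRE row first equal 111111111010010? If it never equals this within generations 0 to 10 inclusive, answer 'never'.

Gen 0: 010100011110000
Gen 1 (rule 150): 110110101101000
Gen 2 (rule 62): 101101111011100
Gen 3 (rule 154): 001001110011010
Gen 4 (rule 109): 101001010011110
Gen 5 (rule 150): 101111011101101
Gen 6 (rule 62): 111000110011011
Gen 7 (rule 154): 110101101110010
Gen 8 (rule 109): 111111111010010
Gen 9 (rule 150): 011111110011111
Gen 10 (rule 62): 110000001110000

Answer: 8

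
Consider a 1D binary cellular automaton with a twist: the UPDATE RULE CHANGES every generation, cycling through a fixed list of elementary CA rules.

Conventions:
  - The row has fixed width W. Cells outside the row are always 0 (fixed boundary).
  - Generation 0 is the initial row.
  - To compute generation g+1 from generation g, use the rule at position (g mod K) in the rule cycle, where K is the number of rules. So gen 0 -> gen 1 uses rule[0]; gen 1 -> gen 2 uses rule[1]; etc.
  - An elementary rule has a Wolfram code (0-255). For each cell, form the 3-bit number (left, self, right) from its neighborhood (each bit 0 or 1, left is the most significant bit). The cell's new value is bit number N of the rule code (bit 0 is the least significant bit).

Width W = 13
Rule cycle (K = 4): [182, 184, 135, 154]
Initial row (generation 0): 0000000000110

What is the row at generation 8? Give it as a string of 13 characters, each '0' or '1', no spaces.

Answer: 0011110110001

Derivation:
Gen 0: 0000000000110
Gen 1 (rule 182): 0000000001001
Gen 2 (rule 184): 0000000000100
Gen 3 (rule 135): 1111111111101
Gen 4 (rule 154): 1111111111000
Gen 5 (rule 182): 0111111110100
Gen 6 (rule 184): 0111111101010
Gen 7 (rule 135): 1011111001010
Gen 8 (rule 154): 0011110110001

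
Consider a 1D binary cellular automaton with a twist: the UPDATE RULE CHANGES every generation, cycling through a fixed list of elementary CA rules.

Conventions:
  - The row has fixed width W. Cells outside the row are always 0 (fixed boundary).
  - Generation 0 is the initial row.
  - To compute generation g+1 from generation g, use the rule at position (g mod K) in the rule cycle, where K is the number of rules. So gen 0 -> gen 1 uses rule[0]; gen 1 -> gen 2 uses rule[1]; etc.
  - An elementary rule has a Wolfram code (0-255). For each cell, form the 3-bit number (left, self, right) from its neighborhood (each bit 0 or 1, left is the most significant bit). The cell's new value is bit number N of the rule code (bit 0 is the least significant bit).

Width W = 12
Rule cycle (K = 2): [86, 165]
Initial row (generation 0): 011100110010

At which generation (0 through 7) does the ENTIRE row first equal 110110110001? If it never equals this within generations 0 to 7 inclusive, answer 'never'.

Answer: never

Derivation:
Gen 0: 011100110010
Gen 1 (rule 86): 100111011111
Gen 2 (rule 165): 100010101110
Gen 3 (rule 86): 110110100011
Gen 4 (rule 165): 001001101000
Gen 5 (rule 86): 011110101100
Gen 6 (rule 165): 001101110001
Gen 7 (rule 86): 010100011011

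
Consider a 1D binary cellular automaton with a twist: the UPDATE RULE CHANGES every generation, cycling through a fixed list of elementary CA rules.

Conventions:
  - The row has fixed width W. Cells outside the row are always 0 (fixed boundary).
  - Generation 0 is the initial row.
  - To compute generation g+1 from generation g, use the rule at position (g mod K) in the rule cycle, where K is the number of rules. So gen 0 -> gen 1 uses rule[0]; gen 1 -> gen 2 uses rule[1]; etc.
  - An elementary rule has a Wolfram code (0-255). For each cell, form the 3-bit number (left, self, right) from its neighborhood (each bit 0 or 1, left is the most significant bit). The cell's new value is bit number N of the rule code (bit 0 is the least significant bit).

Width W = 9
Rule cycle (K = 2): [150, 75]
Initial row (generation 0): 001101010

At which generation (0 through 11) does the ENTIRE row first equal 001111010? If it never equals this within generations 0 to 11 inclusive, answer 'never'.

Answer: never

Derivation:
Gen 0: 001101010
Gen 1 (rule 150): 010001011
Gen 2 (rule 75): 100110011
Gen 3 (rule 150): 111001100
Gen 4 (rule 75): 101011101
Gen 5 (rule 150): 101001001
Gen 6 (rule 75): 000010010
Gen 7 (rule 150): 000111111
Gen 8 (rule 75): 111100001
Gen 9 (rule 150): 011010011
Gen 10 (rule 75): 111000111
Gen 11 (rule 150): 010101010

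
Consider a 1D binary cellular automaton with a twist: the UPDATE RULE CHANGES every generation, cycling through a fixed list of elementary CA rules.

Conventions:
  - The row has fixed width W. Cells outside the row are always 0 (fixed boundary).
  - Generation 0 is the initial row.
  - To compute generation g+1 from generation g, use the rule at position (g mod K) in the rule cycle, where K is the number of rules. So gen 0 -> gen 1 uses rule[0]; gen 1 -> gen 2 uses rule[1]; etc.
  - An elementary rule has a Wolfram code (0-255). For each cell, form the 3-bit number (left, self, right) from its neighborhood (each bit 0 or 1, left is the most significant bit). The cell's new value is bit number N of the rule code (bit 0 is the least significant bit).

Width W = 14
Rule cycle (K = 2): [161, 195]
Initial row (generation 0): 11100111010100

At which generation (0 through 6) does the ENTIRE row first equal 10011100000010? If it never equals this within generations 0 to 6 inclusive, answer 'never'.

Gen 0: 11100111010100
Gen 1 (rule 161): 01000010101001
Gen 2 (rule 195): 10011100000010
Gen 3 (rule 161): 00001001111000
Gen 4 (rule 195): 11110010111011
Gen 5 (rule 161): 01100001010100
Gen 6 (rule 195): 10101110000001

Answer: 2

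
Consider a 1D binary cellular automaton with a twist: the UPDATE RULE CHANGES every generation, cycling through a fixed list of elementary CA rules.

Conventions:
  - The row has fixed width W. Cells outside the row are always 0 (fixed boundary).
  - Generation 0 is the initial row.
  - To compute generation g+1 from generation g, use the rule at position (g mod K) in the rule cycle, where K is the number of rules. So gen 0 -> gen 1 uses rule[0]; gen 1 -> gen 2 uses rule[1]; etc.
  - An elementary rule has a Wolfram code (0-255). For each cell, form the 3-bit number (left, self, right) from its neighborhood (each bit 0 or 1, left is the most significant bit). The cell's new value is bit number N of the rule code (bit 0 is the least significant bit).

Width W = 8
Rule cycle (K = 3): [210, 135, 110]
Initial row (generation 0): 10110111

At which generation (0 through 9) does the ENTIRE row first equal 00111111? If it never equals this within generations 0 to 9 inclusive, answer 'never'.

Answer: never

Derivation:
Gen 0: 10110111
Gen 1 (rule 210): 00010011
Gen 2 (rule 135): 11110100
Gen 3 (rule 110): 10011100
Gen 4 (rule 210): 01101110
Gen 5 (rule 135): 10000100
Gen 6 (rule 110): 10001100
Gen 7 (rule 210): 01010110
Gen 8 (rule 135): 11010000
Gen 9 (rule 110): 11110000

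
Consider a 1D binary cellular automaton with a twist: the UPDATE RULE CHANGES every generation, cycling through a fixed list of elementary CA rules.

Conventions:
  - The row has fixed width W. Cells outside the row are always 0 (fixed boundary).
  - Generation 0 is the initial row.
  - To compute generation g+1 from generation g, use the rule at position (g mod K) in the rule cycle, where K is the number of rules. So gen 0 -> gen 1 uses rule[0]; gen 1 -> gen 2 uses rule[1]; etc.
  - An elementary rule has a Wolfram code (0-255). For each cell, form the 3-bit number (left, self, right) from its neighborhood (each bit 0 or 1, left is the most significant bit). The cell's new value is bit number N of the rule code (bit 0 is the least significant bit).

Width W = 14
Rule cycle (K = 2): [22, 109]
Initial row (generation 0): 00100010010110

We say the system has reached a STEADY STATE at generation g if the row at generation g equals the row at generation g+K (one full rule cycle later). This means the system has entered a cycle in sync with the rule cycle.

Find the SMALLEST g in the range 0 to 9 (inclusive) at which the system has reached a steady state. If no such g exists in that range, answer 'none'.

Gen 0: 00100010010110
Gen 1 (rule 22): 01110111110001
Gen 2 (rule 109): 01011100010101
Gen 3 (rule 22): 11000010110101
Gen 4 (rule 109): 11011011111111
Gen 5 (rule 22): 00000000000000
Gen 6 (rule 109): 11111111111111
Gen 7 (rule 22): 00000000000000
Gen 8 (rule 109): 11111111111111
Gen 9 (rule 22): 00000000000000
Gen 10 (rule 109): 11111111111111
Gen 11 (rule 22): 00000000000000

Answer: 5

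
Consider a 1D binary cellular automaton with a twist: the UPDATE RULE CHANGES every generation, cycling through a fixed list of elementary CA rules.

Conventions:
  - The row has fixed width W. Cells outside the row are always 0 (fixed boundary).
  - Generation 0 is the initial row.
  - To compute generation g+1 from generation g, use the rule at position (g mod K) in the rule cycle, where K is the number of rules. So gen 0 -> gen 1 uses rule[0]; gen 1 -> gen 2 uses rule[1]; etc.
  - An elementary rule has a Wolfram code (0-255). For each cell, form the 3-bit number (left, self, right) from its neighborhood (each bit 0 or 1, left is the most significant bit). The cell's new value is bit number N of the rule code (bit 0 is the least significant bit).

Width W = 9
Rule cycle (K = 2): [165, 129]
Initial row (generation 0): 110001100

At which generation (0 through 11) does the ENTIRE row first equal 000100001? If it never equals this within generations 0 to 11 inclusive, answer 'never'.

Answer: 1

Derivation:
Gen 0: 110001100
Gen 1 (rule 165): 000100001
Gen 2 (rule 129): 110001100
Gen 3 (rule 165): 000100001
Gen 4 (rule 129): 110001100
Gen 5 (rule 165): 000100001
Gen 6 (rule 129): 110001100
Gen 7 (rule 165): 000100001
Gen 8 (rule 129): 110001100
Gen 9 (rule 165): 000100001
Gen 10 (rule 129): 110001100
Gen 11 (rule 165): 000100001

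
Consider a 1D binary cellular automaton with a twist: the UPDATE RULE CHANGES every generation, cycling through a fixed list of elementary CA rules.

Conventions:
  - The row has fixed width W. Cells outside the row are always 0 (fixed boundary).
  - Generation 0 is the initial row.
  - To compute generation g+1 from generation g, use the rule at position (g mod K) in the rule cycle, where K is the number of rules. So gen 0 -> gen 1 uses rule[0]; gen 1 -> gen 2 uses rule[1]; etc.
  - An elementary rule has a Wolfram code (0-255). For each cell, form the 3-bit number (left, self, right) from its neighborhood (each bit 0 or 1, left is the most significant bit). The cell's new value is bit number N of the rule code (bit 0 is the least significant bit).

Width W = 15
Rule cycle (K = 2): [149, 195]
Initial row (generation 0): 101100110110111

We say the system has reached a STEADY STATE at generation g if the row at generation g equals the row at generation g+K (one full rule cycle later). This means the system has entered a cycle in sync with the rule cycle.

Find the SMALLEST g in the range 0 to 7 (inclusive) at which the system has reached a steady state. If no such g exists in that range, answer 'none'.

Answer: none

Derivation:
Gen 0: 101100110110111
Gen 1 (rule 149): 100010000000010
Gen 2 (rule 195): 001100111111100
Gen 3 (rule 149): 100010011111011
Gen 4 (rule 195): 001100101111001
Gen 5 (rule 149): 100010100110101
Gen 6 (rule 195): 001100001010000
Gen 7 (rule 149): 100011101011111
Gen 8 (rule 195): 001101100001111
Gen 9 (rule 149): 100000011100110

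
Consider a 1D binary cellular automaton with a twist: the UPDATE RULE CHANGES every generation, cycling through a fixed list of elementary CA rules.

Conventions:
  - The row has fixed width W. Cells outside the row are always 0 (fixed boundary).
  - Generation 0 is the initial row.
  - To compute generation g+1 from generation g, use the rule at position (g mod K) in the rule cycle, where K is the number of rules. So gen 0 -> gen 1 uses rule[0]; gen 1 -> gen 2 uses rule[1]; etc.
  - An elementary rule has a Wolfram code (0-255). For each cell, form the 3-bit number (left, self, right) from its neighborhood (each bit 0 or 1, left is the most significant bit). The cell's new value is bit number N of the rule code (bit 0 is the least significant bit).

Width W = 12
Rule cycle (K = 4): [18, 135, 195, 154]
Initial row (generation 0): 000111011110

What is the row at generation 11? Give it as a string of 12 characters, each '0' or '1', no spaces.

Answer: 011111111111

Derivation:
Gen 0: 000111011110
Gen 1 (rule 18): 001000000001
Gen 2 (rule 135): 111011111111
Gen 3 (rule 195): 011001111111
Gen 4 (rule 154): 110111111110
Gen 5 (rule 18): 000000000001
Gen 6 (rule 135): 111111111111
Gen 7 (rule 195): 011111111111
Gen 8 (rule 154): 111111111110
Gen 9 (rule 18): 000000000001
Gen 10 (rule 135): 111111111111
Gen 11 (rule 195): 011111111111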